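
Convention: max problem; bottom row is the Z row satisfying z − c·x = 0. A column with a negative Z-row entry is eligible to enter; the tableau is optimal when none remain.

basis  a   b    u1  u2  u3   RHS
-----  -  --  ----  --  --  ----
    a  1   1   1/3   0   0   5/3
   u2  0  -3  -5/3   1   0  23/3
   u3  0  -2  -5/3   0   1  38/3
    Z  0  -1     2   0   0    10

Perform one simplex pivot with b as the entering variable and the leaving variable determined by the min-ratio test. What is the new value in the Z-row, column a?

Ratio test on column b — row 1: (5/3)/1 = 5/3; row 2: entry -3 ≤ 0; row 3: entry -2 ≤ 0. Minimum is 5/3 at row 1 (a leaves); pivot element 1.
Divide row 1 by 1; eliminate column b from the other rows.
Z-row update in column a: 0 − (-1)·1 = 1.

1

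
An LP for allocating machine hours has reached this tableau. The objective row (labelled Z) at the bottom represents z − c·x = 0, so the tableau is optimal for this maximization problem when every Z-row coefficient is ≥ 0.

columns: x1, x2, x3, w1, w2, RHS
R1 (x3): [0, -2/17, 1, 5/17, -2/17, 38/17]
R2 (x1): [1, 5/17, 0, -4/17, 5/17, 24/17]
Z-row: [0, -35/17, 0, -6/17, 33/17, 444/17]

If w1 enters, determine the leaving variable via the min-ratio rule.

x3

Column w1 entries and ratios — x3: (38/17)/(5/17) = 38/5; x1: -4/17 ≤ 0, skip.
Smallest ratio is 38/5 in the row of x3, so x3 leaves.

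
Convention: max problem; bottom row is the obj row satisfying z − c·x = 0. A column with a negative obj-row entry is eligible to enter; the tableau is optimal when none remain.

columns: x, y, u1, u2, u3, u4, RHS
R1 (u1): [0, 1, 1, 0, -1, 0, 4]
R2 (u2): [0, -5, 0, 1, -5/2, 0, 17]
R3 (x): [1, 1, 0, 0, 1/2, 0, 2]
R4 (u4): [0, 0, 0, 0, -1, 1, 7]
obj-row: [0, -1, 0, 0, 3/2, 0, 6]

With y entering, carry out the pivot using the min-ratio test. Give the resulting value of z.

8

Ratio test on column y — row 1: 4/1 = 4; row 2: entry -5 ≤ 0; row 3: 2/1 = 2; row 4: entry 0 ≤ 0. Minimum is 2 at row 3 (x leaves); pivot element 1.
Pivot on row 3; the obj-row RHS becomes 6 − (-1)·2 = 8.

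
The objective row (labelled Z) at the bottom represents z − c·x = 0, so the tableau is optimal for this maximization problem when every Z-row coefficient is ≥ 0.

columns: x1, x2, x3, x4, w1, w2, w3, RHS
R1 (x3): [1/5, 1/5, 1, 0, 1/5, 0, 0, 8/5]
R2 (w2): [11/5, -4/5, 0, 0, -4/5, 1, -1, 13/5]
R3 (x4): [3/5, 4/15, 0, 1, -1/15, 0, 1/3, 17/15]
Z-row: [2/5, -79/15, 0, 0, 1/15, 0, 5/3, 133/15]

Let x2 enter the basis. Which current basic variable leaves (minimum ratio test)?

x4

Column x2 entries and ratios — x3: (8/5)/(1/5) = 8; w2: -4/5 ≤ 0, skip; x4: (17/15)/(4/15) = 17/4.
Smallest ratio is 17/4 in the row of x4, so x4 leaves.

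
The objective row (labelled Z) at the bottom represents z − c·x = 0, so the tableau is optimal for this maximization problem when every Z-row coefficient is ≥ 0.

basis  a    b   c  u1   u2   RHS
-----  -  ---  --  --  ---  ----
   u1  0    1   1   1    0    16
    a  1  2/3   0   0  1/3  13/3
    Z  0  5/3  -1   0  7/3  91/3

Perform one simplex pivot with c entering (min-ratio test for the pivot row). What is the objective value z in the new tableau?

139/3

Ratio test on column c — row 1: 16/1 = 16; row 2: entry 0 ≤ 0. Minimum is 16 at row 1 (u1 leaves); pivot element 1.
Pivot on row 1; the Z-row RHS becomes 91/3 − (-1)·16 = 139/3.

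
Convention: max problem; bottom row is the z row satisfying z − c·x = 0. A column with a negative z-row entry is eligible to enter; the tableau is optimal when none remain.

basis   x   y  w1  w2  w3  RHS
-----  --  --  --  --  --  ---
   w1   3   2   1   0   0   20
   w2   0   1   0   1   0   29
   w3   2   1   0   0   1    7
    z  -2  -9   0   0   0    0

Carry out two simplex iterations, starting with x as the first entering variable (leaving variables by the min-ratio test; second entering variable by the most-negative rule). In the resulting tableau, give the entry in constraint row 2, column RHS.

22

Ratio test on column x — row 1: 20/3 = 20/3; row 2: entry 0 ≤ 0; row 3: 7/2 = 7/2. Minimum is 7/2 at row 3 (w3 leaves); pivot element 2.
Divide row 3 by 2; eliminate column x from the other rows.
Second iteration: most negative z-row entry is -8 in column y, so y enters.
Ratio test on column y — row 1: (19/2)/(1/2) = 19; row 2: 29/1 = 29; row 3: (7/2)/(1/2) = 7. Minimum is 7 at row 3 (x leaves); pivot element 1/2.
Divide row 3 by 1/2; eliminate column y from the other rows.
After both pivots, the entry at constraint row 2, column RHS is 22.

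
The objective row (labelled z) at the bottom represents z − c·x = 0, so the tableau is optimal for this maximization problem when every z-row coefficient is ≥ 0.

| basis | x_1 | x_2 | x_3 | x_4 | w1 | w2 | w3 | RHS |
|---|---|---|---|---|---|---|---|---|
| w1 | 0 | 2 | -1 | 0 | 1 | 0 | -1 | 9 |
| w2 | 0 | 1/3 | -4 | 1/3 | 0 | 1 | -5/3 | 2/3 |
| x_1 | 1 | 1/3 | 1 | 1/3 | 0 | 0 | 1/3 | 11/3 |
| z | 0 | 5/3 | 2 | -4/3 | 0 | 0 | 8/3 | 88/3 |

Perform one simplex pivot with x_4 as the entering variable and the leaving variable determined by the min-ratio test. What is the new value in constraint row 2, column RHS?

Ratio test on column x_4 — row 1: entry 0 ≤ 0; row 2: (2/3)/(1/3) = 2; row 3: (11/3)/(1/3) = 11. Minimum is 2 at row 2 (w2 leaves); pivot element 1/3.
Divide row 2 by 1/3; eliminate column x_4 from the other rows.
In the new row 2, the RHS entry is the old entry divided by the pivot: (2/3)/(1/3) = 2.

2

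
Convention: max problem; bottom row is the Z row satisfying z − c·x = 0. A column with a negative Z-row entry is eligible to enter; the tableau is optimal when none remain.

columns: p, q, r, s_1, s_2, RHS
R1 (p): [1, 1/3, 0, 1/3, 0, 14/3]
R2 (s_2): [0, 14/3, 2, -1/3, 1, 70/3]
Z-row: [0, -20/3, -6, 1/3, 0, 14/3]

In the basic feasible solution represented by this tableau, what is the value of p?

p is basic (row 1); its value is the RHS of that row, 14/3.

14/3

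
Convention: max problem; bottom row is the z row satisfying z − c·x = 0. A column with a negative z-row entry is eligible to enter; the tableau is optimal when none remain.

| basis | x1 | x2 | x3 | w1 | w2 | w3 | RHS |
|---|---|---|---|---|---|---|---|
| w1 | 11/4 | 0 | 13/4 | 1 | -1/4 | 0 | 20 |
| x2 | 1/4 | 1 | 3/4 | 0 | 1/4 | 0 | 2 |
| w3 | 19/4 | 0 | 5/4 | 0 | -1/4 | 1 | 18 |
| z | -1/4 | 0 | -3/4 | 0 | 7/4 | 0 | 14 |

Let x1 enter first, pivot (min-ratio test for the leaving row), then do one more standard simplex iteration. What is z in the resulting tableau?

Ratio test on column x1 — row 1: 20/(11/4) = 80/11; row 2: 2/(1/4) = 8; row 3: 18/(19/4) = 72/19. Minimum is 72/19 at row 3 (w3 leaves); pivot element 19/4.
Pivot on row 3; the z-row RHS becomes 14 − (-1/4)·(72/19) = 284/19.
Next entering variable (most negative z-row entry -13/19): x3.
Ratio test on column x3 — row 1: (182/19)/(48/19) = 91/24; row 2: (20/19)/(13/19) = 20/13; row 3: (72/19)/(5/19) = 72/5. Minimum is 20/13 at row 2 (x2 leaves); pivot element 13/19.
After the second pivot the z-row RHS is 284/19 − (-13/19)·(20/13) = 16.

16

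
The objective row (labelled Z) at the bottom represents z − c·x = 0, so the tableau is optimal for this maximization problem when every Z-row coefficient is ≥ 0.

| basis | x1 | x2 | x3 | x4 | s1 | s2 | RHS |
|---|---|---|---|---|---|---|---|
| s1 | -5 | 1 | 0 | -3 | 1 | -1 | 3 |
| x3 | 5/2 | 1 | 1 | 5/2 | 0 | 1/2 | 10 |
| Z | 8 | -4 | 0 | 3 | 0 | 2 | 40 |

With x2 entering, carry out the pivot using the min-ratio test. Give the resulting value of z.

Ratio test on column x2 — row 1: 3/1 = 3; row 2: 10/1 = 10. Minimum is 3 at row 1 (s1 leaves); pivot element 1.
Pivot on row 1; the Z-row RHS becomes 40 − (-4)·3 = 52.

52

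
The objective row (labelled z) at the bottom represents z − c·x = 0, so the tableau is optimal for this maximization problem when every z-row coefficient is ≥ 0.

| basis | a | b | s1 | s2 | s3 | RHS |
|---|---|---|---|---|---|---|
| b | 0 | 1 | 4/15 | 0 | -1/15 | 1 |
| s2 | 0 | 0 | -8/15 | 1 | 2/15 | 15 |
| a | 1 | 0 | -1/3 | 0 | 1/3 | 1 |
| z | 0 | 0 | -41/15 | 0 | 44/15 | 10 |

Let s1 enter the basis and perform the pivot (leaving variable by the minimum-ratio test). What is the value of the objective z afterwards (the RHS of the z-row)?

Ratio test on column s1 — row 1: 1/(4/15) = 15/4; row 2: entry -8/15 ≤ 0; row 3: entry -1/3 ≤ 0. Minimum is 15/4 at row 1 (b leaves); pivot element 4/15.
Pivot on row 1; the z-row RHS becomes 10 − (-41/15)·(15/4) = 81/4.

81/4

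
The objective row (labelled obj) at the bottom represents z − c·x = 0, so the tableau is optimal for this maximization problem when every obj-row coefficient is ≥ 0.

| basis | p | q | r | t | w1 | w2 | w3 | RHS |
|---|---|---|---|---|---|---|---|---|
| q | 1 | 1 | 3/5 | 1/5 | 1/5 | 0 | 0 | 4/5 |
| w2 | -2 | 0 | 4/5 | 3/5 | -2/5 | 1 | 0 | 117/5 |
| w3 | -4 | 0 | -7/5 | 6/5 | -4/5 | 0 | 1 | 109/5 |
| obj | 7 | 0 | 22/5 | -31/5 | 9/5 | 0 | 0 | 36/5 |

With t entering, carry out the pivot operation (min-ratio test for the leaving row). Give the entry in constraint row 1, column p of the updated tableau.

Ratio test on column t — row 1: (4/5)/(1/5) = 4; row 2: (117/5)/(3/5) = 39; row 3: (109/5)/(6/5) = 109/6. Minimum is 4 at row 1 (q leaves); pivot element 1/5.
Divide row 1 by 1/5; eliminate column t from the other rows.
In the new row 1, the p entry is the old entry divided by the pivot: 1/(1/5) = 5.

5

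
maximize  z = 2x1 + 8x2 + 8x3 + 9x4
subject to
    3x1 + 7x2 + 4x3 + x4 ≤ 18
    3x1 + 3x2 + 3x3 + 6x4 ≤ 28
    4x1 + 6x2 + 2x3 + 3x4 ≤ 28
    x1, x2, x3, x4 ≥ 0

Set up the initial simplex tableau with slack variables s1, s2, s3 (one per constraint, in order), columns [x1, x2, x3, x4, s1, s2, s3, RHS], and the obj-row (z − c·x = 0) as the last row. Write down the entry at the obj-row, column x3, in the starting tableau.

-8

The obj-row carries the negated objective coefficients: the x3 entry is -8.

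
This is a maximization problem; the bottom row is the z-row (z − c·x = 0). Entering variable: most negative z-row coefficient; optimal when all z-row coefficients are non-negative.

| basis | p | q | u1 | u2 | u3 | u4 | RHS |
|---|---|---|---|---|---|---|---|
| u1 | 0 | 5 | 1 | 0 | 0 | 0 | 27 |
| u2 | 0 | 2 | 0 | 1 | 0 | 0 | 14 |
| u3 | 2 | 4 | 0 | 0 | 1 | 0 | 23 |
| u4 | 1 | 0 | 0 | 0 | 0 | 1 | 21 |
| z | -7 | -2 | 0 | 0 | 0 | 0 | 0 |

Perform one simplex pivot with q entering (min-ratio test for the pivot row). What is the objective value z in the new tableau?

Ratio test on column q — row 1: 27/5 = 27/5; row 2: 14/2 = 7; row 3: 23/4 = 23/4; row 4: entry 0 ≤ 0. Minimum is 27/5 at row 1 (u1 leaves); pivot element 5.
Pivot on row 1; the z-row RHS becomes 0 − (-2)·(27/5) = 54/5.

54/5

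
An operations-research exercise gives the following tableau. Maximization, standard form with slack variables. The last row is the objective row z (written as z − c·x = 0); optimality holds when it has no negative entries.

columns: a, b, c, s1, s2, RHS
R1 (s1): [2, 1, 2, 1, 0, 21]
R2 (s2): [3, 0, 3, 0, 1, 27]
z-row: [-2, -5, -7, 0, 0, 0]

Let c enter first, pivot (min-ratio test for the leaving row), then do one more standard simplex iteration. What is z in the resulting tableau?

78

Ratio test on column c — row 1: 21/2 = 21/2; row 2: 27/3 = 9. Minimum is 9 at row 2 (s2 leaves); pivot element 3.
Pivot on row 2; the z-row RHS becomes 0 − (-7)·9 = 63.
Next entering variable (most negative z-row entry -5): b.
Ratio test on column b — row 1: 3/1 = 3; row 2: entry 0 ≤ 0. Minimum is 3 at row 1 (s1 leaves); pivot element 1.
After the second pivot the z-row RHS is 63 − (-5)·3 = 78.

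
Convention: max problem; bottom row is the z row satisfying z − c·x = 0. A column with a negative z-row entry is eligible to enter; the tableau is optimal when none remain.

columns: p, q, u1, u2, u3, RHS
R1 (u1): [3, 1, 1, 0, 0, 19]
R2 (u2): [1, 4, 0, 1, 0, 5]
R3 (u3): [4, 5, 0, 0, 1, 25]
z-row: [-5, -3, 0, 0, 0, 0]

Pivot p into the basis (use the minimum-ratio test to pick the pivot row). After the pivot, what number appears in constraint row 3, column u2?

-4

Ratio test on column p — row 1: 19/3 = 19/3; row 2: 5/1 = 5; row 3: 25/4 = 25/4. Minimum is 5 at row 2 (u2 leaves); pivot element 1.
Divide row 2 by 1; eliminate column p from the other rows.
Row 3 update in column u2: 0 − 4·1 = -4.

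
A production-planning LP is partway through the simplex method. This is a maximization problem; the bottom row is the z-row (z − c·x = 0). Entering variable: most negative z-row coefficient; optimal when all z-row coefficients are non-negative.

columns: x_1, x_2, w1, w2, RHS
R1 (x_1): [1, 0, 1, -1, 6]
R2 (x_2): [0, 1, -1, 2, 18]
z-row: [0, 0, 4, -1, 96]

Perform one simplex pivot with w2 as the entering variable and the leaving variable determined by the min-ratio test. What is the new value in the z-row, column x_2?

Ratio test on column w2 — row 1: entry -1 ≤ 0; row 2: 18/2 = 9. Minimum is 9 at row 2 (x_2 leaves); pivot element 2.
Divide row 2 by 2; eliminate column w2 from the other rows.
z-row update in column x_2: 0 − (-1)·(1/2) = 1/2.

1/2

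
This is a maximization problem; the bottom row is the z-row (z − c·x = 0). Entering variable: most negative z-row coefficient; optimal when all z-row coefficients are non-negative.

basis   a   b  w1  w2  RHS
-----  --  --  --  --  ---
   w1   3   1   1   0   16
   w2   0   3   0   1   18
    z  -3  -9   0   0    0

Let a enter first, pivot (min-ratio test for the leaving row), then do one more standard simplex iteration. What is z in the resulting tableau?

64

Ratio test on column a — row 1: 16/3 = 16/3; row 2: entry 0 ≤ 0. Minimum is 16/3 at row 1 (w1 leaves); pivot element 3.
Pivot on row 1; the z-row RHS becomes 0 − (-3)·(16/3) = 16.
Next entering variable (most negative z-row entry -8): b.
Ratio test on column b — row 1: (16/3)/(1/3) = 16; row 2: 18/3 = 6. Minimum is 6 at row 2 (w2 leaves); pivot element 3.
After the second pivot the z-row RHS is 16 − (-8)·6 = 64.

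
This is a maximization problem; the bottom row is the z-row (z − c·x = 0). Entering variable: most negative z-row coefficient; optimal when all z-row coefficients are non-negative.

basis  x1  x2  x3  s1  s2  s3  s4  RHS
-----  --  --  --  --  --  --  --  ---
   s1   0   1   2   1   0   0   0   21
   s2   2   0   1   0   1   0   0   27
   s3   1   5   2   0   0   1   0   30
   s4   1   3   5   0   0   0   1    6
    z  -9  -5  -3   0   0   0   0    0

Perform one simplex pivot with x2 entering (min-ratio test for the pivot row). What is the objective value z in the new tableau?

10

Ratio test on column x2 — row 1: 21/1 = 21; row 2: entry 0 ≤ 0; row 3: 30/5 = 6; row 4: 6/3 = 2. Minimum is 2 at row 4 (s4 leaves); pivot element 3.
Pivot on row 4; the z-row RHS becomes 0 − (-5)·2 = 10.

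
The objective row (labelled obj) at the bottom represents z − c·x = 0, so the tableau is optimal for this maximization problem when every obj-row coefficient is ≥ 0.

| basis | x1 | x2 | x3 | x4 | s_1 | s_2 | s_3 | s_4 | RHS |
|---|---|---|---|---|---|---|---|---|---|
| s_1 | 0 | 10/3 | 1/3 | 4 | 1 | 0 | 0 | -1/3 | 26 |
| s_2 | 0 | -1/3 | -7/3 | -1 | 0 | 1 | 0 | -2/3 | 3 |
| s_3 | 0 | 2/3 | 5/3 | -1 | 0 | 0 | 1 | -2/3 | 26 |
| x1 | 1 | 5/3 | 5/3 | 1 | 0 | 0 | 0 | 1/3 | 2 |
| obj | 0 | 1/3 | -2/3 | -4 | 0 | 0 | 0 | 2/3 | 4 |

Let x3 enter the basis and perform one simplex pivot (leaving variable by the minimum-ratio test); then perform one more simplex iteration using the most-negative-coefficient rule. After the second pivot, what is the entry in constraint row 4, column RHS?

2

Ratio test on column x3 — row 1: 26/(1/3) = 78; row 2: entry -7/3 ≤ 0; row 3: 26/(5/3) = 78/5; row 4: 2/(5/3) = 6/5. Minimum is 6/5 at row 4 (x1 leaves); pivot element 5/3.
Divide row 4 by 5/3; eliminate column x3 from the other rows.
Second iteration: most negative obj-row entry is -18/5 in column x4, so x4 enters.
Ratio test on column x4 — row 1: (128/5)/(19/5) = 128/19; row 2: (29/5)/(2/5) = 29/2; row 3: entry -2 ≤ 0; row 4: (6/5)/(3/5) = 2. Minimum is 2 at row 4 (x3 leaves); pivot element 3/5.
Divide row 4 by 3/5; eliminate column x4 from the other rows.
After both pivots, the entry at constraint row 4, column RHS is 2.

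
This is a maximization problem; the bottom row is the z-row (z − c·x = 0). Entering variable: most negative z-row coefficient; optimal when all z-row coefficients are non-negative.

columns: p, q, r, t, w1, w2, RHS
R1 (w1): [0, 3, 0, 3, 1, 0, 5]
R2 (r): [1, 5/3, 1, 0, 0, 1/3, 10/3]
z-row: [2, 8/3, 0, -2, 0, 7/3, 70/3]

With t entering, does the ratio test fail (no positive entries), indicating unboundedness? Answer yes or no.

Column t has positive entries in row(s) 1, so the ratio test bounds it — not unbounded.

no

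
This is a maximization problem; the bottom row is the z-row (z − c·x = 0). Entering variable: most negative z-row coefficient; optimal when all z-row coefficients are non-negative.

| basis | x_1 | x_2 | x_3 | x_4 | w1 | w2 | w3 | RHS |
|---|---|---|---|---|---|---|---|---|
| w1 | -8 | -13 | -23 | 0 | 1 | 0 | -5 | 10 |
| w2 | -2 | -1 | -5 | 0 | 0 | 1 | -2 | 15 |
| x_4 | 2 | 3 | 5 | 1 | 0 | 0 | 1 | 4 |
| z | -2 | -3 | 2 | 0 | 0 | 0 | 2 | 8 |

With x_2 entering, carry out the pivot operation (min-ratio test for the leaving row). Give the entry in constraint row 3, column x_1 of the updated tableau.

Ratio test on column x_2 — row 1: entry -13 ≤ 0; row 2: entry -1 ≤ 0; row 3: 4/3 = 4/3. Minimum is 4/3 at row 3 (x_4 leaves); pivot element 3.
Divide row 3 by 3; eliminate column x_2 from the other rows.
In the new row 3, the x_1 entry is the old entry divided by the pivot: 2/3 = 2/3.

2/3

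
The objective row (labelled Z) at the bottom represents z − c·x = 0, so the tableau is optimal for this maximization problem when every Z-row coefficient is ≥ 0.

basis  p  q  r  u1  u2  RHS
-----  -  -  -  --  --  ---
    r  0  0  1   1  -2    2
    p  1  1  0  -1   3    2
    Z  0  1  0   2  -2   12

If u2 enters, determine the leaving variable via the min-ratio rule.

Column u2 entries and ratios — r: -2 ≤ 0, skip; p: 2/3 = 2/3.
Smallest ratio is 2/3 in the row of p, so p leaves.

p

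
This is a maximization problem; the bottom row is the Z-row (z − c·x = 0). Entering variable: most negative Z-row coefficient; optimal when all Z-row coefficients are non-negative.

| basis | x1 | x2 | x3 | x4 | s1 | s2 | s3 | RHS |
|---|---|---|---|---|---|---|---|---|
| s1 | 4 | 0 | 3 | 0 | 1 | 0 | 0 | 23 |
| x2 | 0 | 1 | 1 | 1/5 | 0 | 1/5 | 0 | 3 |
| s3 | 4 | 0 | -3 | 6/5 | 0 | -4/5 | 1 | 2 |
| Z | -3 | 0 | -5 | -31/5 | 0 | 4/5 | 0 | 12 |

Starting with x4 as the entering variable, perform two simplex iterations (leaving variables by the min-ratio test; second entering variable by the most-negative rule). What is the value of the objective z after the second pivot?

529/9

Ratio test on column x4 — row 1: entry 0 ≤ 0; row 2: 3/(1/5) = 15; row 3: 2/(6/5) = 5/3. Minimum is 5/3 at row 3 (s3 leaves); pivot element 6/5.
Pivot on row 3; the Z-row RHS becomes 12 − (-31/5)·(5/3) = 67/3.
Next entering variable (most negative Z-row entry -41/2): x3.
Ratio test on column x3 — row 1: 23/3 = 23/3; row 2: (8/3)/(3/2) = 16/9; row 3: entry -5/2 ≤ 0. Minimum is 16/9 at row 2 (x2 leaves); pivot element 3/2.
After the second pivot the Z-row RHS is 67/3 − (-41/2)·(16/9) = 529/9.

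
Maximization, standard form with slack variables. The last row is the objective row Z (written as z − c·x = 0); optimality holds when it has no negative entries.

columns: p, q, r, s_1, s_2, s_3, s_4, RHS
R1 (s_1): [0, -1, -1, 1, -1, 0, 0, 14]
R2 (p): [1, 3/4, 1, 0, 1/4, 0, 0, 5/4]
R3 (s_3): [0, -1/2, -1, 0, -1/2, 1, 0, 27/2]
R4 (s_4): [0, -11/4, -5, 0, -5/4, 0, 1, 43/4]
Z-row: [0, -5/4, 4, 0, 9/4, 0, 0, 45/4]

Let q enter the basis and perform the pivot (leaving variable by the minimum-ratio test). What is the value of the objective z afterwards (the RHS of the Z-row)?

Ratio test on column q — row 1: entry -1 ≤ 0; row 2: (5/4)/(3/4) = 5/3; row 3: entry -1/2 ≤ 0; row 4: entry -11/4 ≤ 0. Minimum is 5/3 at row 2 (p leaves); pivot element 3/4.
Pivot on row 2; the Z-row RHS becomes 45/4 − (-5/4)·(5/3) = 40/3.

40/3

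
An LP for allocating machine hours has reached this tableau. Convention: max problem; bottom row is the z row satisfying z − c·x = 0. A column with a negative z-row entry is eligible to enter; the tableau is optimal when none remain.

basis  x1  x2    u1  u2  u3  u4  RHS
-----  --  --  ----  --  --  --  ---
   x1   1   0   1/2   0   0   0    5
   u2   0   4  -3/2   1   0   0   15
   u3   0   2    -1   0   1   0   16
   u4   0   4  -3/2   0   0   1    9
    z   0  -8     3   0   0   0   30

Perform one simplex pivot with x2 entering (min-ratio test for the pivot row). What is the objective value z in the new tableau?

48

Ratio test on column x2 — row 1: entry 0 ≤ 0; row 2: 15/4 = 15/4; row 3: 16/2 = 8; row 4: 9/4 = 9/4. Minimum is 9/4 at row 4 (u4 leaves); pivot element 4.
Pivot on row 4; the z-row RHS becomes 30 − (-8)·(9/4) = 48.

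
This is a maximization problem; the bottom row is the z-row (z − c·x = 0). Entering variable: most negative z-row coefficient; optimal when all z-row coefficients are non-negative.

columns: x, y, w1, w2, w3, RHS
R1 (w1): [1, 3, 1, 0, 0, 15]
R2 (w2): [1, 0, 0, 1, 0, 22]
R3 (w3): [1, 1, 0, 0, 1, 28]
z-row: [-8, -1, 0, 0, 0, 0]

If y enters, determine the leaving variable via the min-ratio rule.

Column y entries and ratios — w1: 15/3 = 5; w2: 0 ≤ 0, skip; w3: 28/1 = 28.
Smallest ratio is 5 in the row of w1, so w1 leaves.

w1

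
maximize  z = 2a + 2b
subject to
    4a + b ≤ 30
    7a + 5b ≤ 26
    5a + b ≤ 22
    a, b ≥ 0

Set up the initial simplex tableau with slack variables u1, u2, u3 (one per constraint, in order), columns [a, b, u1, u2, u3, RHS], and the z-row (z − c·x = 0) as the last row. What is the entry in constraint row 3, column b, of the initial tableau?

Constraint 3 has coefficient 1 on b.

1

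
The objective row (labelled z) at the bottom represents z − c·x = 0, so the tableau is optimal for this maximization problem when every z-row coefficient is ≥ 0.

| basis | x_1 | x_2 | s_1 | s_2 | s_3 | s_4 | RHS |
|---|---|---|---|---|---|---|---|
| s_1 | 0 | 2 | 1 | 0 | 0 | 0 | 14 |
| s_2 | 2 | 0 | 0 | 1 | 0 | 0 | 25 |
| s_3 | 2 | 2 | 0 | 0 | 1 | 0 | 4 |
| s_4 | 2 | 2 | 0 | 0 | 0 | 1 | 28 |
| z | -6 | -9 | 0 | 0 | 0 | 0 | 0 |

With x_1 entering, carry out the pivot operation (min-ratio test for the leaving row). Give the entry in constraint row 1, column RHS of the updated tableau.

Ratio test on column x_1 — row 1: entry 0 ≤ 0; row 2: 25/2 = 25/2; row 3: 4/2 = 2; row 4: 28/2 = 14. Minimum is 2 at row 3 (s_3 leaves); pivot element 2.
Divide row 3 by 2; eliminate column x_1 from the other rows.
Row 1 update in column RHS: 14 − 0·2 = 14.

14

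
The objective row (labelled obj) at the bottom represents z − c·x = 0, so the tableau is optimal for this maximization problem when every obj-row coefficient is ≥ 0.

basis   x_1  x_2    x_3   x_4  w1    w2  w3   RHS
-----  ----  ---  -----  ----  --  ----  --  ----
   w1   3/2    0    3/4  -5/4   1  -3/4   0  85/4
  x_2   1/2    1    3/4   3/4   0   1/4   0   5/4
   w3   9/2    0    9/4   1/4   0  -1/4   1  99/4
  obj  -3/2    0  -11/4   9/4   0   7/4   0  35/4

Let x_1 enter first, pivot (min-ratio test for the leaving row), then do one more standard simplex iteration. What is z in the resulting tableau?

Ratio test on column x_1 — row 1: (85/4)/(3/2) = 85/6; row 2: (5/4)/(1/2) = 5/2; row 3: (99/4)/(9/2) = 11/2. Minimum is 5/2 at row 2 (x_2 leaves); pivot element 1/2.
Pivot on row 2; the obj-row RHS becomes 35/4 − (-3/2)·(5/2) = 25/2.
Next entering variable (most negative obj-row entry -1/2): x_3.
Ratio test on column x_3 — row 1: entry -3/2 ≤ 0; row 2: (5/2)/(3/2) = 5/3; row 3: entry -9/2 ≤ 0. Minimum is 5/3 at row 2 (x_1 leaves); pivot element 3/2.
After the second pivot the obj-row RHS is 25/2 − (-1/2)·(5/3) = 40/3.

40/3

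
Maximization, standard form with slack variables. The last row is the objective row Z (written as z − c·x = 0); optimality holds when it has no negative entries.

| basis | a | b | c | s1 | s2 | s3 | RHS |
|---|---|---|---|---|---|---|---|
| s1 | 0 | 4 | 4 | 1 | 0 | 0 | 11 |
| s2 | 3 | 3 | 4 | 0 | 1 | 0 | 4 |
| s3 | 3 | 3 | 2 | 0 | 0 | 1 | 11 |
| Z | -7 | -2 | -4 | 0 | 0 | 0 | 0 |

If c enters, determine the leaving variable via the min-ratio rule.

Column c entries and ratios — s1: 11/4 = 11/4; s2: 4/4 = 1; s3: 11/2 = 11/2.
Smallest ratio is 1 in the row of s2, so s2 leaves.

s2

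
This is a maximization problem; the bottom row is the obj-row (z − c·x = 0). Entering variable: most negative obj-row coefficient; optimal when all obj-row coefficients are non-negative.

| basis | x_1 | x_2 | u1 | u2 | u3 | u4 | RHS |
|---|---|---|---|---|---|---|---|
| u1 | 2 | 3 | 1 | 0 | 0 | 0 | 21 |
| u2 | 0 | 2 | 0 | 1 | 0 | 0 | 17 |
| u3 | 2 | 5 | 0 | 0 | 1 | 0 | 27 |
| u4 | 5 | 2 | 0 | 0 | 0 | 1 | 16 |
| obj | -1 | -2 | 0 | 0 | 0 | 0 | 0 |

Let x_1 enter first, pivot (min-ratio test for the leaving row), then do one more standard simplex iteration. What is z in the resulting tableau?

232/21

Ratio test on column x_1 — row 1: 21/2 = 21/2; row 2: entry 0 ≤ 0; row 3: 27/2 = 27/2; row 4: 16/5 = 16/5. Minimum is 16/5 at row 4 (u4 leaves); pivot element 5.
Pivot on row 4; the obj-row RHS becomes 0 − (-1)·(16/5) = 16/5.
Next entering variable (most negative obj-row entry -8/5): x_2.
Ratio test on column x_2 — row 1: (73/5)/(11/5) = 73/11; row 2: 17/2 = 17/2; row 3: (103/5)/(21/5) = 103/21; row 4: (16/5)/(2/5) = 8. Minimum is 103/21 at row 3 (u3 leaves); pivot element 21/5.
After the second pivot the obj-row RHS is 16/5 − (-8/5)·(103/21) = 232/21.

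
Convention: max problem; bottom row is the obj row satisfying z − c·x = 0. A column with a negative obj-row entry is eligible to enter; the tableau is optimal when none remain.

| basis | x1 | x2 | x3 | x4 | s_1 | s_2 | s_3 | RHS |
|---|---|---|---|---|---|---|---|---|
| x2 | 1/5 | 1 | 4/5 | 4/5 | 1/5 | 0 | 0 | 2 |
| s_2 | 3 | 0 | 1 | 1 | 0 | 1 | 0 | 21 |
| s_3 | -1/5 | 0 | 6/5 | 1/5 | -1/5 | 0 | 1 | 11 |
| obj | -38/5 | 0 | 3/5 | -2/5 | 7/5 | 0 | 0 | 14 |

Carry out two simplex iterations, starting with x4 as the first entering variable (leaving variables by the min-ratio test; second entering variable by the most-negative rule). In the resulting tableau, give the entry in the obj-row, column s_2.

30/11

Ratio test on column x4 — row 1: 2/(4/5) = 5/2; row 2: 21/1 = 21; row 3: 11/(1/5) = 55. Minimum is 5/2 at row 1 (x2 leaves); pivot element 4/5.
Divide row 1 by 4/5; eliminate column x4 from the other rows.
Second iteration: most negative obj-row entry is -15/2 in column x1, so x1 enters.
Ratio test on column x1 — row 1: (5/2)/(1/4) = 10; row 2: (37/2)/(11/4) = 74/11; row 3: entry -1/4 ≤ 0. Minimum is 74/11 at row 2 (s_2 leaves); pivot element 11/4.
Divide row 2 by 11/4; eliminate column x1 from the other rows.
After both pivots, the entry at the obj-row, column s_2 is 30/11.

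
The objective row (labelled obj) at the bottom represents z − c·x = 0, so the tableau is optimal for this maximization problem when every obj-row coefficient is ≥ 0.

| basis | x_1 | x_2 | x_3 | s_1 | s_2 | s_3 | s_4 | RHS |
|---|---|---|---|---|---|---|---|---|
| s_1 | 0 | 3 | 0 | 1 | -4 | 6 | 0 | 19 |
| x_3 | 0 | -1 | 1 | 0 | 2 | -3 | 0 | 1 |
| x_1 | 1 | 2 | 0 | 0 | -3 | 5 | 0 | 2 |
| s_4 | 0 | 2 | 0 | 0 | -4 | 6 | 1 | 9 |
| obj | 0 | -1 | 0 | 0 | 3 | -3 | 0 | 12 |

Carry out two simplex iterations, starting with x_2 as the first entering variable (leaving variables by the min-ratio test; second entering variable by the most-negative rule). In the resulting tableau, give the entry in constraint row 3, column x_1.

Ratio test on column x_2 — row 1: 19/3 = 19/3; row 2: entry -1 ≤ 0; row 3: 2/2 = 1; row 4: 9/2 = 9/2. Minimum is 1 at row 3 (x_1 leaves); pivot element 2.
Divide row 3 by 2; eliminate column x_2 from the other rows.
Second iteration: most negative obj-row entry is -1/2 in column s_3, so s_3 enters.
Ratio test on column s_3 — row 1: entry -3/2 ≤ 0; row 2: entry -1/2 ≤ 0; row 3: 1/(5/2) = 2/5; row 4: 7/1 = 7. Minimum is 2/5 at row 3 (x_2 leaves); pivot element 5/2.
Divide row 3 by 5/2; eliminate column s_3 from the other rows.
After both pivots, the entry at constraint row 3, column x_1 is 1/5.

1/5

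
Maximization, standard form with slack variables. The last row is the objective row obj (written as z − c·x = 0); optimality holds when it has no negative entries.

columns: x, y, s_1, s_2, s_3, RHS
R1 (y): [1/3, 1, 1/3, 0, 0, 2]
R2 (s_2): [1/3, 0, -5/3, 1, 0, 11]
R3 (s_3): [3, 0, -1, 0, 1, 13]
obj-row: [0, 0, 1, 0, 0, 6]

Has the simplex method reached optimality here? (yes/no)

Every obj-row coefficient is ≥ 0, so the tableau is optimal.

yes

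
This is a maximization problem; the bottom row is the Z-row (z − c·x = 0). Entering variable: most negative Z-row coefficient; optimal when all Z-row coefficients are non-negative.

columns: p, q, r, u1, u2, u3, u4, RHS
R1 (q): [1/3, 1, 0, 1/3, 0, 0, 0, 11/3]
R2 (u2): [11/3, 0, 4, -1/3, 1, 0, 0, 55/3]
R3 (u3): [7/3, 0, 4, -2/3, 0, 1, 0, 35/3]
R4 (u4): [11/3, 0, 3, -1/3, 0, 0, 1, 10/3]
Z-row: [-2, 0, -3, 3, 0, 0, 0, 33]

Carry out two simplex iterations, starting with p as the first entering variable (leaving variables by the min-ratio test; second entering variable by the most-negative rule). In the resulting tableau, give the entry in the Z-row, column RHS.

109/3

Ratio test on column p — row 1: (11/3)/(1/3) = 11; row 2: (55/3)/(11/3) = 5; row 3: (35/3)/(7/3) = 5; row 4: (10/3)/(11/3) = 10/11. Minimum is 10/11 at row 4 (u4 leaves); pivot element 11/3.
Divide row 4 by 11/3; eliminate column p from the other rows.
Second iteration: most negative Z-row entry is -15/11 in column r, so r enters.
Ratio test on column r — row 1: entry -3/11 ≤ 0; row 2: 15/1 = 15; row 3: (105/11)/(23/11) = 105/23; row 4: (10/11)/(9/11) = 10/9. Minimum is 10/9 at row 4 (p leaves); pivot element 9/11.
Divide row 4 by 9/11; eliminate column r from the other rows.
After both pivots, the entry at the Z-row, column RHS is 109/3.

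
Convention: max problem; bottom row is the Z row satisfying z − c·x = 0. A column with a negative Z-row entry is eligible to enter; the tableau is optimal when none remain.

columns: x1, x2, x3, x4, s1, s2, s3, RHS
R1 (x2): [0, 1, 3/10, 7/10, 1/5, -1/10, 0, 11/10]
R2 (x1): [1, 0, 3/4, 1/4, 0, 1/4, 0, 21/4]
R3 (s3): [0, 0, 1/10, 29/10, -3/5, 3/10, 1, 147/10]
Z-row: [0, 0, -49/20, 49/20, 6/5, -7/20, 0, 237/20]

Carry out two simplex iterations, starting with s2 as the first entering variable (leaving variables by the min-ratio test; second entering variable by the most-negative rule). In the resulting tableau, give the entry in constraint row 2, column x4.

Ratio test on column s2 — row 1: entry -1/10 ≤ 0; row 2: (21/4)/(1/4) = 21; row 3: (147/10)/(3/10) = 49. Minimum is 21 at row 2 (x1 leaves); pivot element 1/4.
Divide row 2 by 1/4; eliminate column s2 from the other rows.
Second iteration: most negative Z-row entry is -7/5 in column x3, so x3 enters.
Ratio test on column x3 — row 1: (16/5)/(3/5) = 16/3; row 2: 21/3 = 7; row 3: entry -4/5 ≤ 0. Minimum is 16/3 at row 1 (x2 leaves); pivot element 3/5.
Divide row 1 by 3/5; eliminate column x3 from the other rows.
After both pivots, the entry at constraint row 2, column x4 is -3.

-3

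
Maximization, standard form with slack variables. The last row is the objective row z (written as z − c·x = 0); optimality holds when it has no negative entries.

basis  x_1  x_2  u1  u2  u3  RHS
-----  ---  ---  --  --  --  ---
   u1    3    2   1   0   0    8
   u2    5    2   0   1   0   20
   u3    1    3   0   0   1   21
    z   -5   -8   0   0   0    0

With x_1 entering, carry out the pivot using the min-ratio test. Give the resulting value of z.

40/3

Ratio test on column x_1 — row 1: 8/3 = 8/3; row 2: 20/5 = 4; row 3: 21/1 = 21. Minimum is 8/3 at row 1 (u1 leaves); pivot element 3.
Pivot on row 1; the z-row RHS becomes 0 − (-5)·(8/3) = 40/3.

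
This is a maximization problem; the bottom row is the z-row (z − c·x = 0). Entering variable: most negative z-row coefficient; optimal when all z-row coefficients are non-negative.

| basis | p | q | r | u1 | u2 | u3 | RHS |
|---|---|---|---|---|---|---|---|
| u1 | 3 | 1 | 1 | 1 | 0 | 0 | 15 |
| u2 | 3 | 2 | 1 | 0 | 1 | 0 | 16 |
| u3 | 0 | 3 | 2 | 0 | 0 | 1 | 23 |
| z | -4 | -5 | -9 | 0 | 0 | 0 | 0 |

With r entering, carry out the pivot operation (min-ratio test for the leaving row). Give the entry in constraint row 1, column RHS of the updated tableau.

Ratio test on column r — row 1: 15/1 = 15; row 2: 16/1 = 16; row 3: 23/2 = 23/2. Minimum is 23/2 at row 3 (u3 leaves); pivot element 2.
Divide row 3 by 2; eliminate column r from the other rows.
Row 1 update in column RHS: 15 − 1·(23/2) = 7/2.

7/2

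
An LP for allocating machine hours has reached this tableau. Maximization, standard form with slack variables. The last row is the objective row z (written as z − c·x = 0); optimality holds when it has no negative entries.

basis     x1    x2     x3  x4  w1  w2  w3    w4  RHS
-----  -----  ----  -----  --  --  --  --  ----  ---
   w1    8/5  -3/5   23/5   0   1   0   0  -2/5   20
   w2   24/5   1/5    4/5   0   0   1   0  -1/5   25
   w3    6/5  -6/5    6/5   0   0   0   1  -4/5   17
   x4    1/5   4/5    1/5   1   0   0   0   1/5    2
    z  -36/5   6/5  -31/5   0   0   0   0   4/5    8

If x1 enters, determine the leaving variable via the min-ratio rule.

w2

Column x1 entries and ratios — w1: 20/(8/5) = 25/2; w2: 25/(24/5) = 125/24; w3: 17/(6/5) = 85/6; x4: 2/(1/5) = 10.
Smallest ratio is 125/24 in the row of w2, so w2 leaves.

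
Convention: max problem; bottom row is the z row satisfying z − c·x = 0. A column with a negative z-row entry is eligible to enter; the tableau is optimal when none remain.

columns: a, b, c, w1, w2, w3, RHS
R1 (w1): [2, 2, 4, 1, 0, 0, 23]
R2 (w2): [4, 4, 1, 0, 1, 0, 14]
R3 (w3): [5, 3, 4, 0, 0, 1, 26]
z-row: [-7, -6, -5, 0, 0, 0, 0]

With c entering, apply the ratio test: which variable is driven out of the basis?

w1

Column c entries and ratios — w1: 23/4 = 23/4; w2: 14/1 = 14; w3: 26/4 = 13/2.
Smallest ratio is 23/4 in the row of w1, so w1 leaves.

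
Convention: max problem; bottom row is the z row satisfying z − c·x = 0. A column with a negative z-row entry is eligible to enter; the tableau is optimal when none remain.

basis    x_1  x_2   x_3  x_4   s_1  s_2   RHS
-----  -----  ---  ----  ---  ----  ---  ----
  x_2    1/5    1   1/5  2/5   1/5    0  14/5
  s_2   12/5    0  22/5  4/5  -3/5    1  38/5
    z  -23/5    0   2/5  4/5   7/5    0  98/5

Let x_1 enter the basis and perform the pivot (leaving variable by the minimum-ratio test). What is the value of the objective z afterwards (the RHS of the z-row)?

Ratio test on column x_1 — row 1: (14/5)/(1/5) = 14; row 2: (38/5)/(12/5) = 19/6. Minimum is 19/6 at row 2 (s_2 leaves); pivot element 12/5.
Pivot on row 2; the z-row RHS becomes 98/5 − (-23/5)·(19/6) = 205/6.

205/6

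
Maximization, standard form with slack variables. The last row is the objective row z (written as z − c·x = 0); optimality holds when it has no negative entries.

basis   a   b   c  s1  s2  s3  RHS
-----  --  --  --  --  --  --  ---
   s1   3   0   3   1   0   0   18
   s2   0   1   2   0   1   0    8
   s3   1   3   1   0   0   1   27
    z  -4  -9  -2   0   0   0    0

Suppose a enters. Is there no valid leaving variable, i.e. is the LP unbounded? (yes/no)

no

Column a has positive entries in row(s) 1, 3, so the ratio test bounds it — not unbounded.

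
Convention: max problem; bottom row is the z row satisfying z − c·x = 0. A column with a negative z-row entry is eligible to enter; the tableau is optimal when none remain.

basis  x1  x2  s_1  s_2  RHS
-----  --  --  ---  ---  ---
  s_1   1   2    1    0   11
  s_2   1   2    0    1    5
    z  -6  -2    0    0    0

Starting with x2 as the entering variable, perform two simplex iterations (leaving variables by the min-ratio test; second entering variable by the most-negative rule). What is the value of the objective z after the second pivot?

30

Ratio test on column x2 — row 1: 11/2 = 11/2; row 2: 5/2 = 5/2. Minimum is 5/2 at row 2 (s_2 leaves); pivot element 2.
Pivot on row 2; the z-row RHS becomes 0 − (-2)·(5/2) = 5.
Next entering variable (most negative z-row entry -5): x1.
Ratio test on column x1 — row 1: entry 0 ≤ 0; row 2: (5/2)/(1/2) = 5. Minimum is 5 at row 2 (x2 leaves); pivot element 1/2.
After the second pivot the z-row RHS is 5 − (-5)·5 = 30.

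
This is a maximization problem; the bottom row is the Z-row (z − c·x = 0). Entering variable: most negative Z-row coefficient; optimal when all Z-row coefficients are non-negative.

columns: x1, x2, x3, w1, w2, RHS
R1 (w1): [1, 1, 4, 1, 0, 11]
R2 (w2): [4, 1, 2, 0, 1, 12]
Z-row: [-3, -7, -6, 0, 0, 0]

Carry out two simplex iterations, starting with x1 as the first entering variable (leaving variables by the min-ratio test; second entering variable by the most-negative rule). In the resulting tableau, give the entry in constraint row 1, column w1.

Ratio test on column x1 — row 1: 11/1 = 11; row 2: 12/4 = 3. Minimum is 3 at row 2 (w2 leaves); pivot element 4.
Divide row 2 by 4; eliminate column x1 from the other rows.
Second iteration: most negative Z-row entry is -25/4 in column x2, so x2 enters.
Ratio test on column x2 — row 1: 8/(3/4) = 32/3; row 2: 3/(1/4) = 12. Minimum is 32/3 at row 1 (w1 leaves); pivot element 3/4.
Divide row 1 by 3/4; eliminate column x2 from the other rows.
After both pivots, the entry at constraint row 1, column w1 is 4/3.

4/3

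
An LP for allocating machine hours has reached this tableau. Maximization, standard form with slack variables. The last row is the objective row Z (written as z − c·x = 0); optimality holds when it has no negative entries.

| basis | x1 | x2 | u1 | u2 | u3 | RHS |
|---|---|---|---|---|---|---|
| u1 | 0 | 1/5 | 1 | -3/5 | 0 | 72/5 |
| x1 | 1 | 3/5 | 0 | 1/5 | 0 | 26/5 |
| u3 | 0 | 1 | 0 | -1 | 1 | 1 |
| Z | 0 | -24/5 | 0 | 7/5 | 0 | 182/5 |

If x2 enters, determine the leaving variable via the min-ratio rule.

u3

Column x2 entries and ratios — u1: (72/5)/(1/5) = 72; x1: (26/5)/(3/5) = 26/3; u3: 1/1 = 1.
Smallest ratio is 1 in the row of u3, so u3 leaves.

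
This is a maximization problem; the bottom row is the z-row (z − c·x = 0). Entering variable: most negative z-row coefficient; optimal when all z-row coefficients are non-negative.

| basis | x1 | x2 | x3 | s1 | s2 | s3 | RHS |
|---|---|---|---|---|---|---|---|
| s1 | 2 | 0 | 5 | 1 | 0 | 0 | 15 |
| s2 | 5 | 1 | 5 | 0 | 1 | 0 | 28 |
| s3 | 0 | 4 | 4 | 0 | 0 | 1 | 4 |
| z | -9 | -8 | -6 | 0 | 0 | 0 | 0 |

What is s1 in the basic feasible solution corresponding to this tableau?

15

s1 is basic (row 1); its value is the RHS of that row, 15.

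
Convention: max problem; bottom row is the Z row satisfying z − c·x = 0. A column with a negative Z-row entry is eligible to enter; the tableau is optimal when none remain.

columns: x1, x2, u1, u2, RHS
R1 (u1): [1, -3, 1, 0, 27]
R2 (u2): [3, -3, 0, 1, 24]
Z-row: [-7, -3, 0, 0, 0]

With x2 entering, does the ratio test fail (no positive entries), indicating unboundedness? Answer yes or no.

yes

Every constraint-row entry in column x2 is ≤ 0, so increasing x2 is unbounded.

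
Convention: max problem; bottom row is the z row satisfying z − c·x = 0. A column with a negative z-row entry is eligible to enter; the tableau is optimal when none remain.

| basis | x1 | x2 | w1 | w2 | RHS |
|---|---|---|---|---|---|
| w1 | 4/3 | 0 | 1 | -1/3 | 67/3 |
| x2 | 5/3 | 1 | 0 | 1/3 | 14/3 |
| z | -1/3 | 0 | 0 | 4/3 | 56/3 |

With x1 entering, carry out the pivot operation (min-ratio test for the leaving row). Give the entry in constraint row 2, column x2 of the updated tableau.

Ratio test on column x1 — row 1: (67/3)/(4/3) = 67/4; row 2: (14/3)/(5/3) = 14/5. Minimum is 14/5 at row 2 (x2 leaves); pivot element 5/3.
Divide row 2 by 5/3; eliminate column x1 from the other rows.
In the new row 2, the x2 entry is the old entry divided by the pivot: 1/(5/3) = 3/5.

3/5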